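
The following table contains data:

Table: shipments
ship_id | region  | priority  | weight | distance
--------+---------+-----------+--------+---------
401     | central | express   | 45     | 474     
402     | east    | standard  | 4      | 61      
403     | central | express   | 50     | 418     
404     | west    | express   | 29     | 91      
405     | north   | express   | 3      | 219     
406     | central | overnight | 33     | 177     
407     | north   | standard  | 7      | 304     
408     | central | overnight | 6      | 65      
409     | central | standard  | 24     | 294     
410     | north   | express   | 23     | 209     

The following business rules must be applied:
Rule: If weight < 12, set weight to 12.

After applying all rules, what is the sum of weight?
252

Step 1: 4 records have weight < 12
Step 2: These records originally summed to 20
Step 3: After setting to minimum: 4 × 12 = 48
Step 4: Unaffected records sum: 204
Step 5: Final sum = 48 + 204 = 252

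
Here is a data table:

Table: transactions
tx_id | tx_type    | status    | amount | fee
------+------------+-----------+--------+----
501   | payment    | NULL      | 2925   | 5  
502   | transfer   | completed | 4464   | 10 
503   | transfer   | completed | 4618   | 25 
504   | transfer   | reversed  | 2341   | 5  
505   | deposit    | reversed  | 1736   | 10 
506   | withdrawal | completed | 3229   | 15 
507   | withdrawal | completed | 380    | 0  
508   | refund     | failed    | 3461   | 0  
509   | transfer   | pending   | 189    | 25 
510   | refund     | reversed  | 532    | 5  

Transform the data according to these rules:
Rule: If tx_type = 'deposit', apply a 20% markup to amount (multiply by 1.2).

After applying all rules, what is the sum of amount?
24222.2

Step 1: Records with tx_type = 'deposit' have total amount = 1736
Step 2: Apply multiplier: 1736 × 1.2 = 2083.2
Step 3: Other records total: 22139
Step 4: Final sum = 2083.2 + 22139 = 24222.2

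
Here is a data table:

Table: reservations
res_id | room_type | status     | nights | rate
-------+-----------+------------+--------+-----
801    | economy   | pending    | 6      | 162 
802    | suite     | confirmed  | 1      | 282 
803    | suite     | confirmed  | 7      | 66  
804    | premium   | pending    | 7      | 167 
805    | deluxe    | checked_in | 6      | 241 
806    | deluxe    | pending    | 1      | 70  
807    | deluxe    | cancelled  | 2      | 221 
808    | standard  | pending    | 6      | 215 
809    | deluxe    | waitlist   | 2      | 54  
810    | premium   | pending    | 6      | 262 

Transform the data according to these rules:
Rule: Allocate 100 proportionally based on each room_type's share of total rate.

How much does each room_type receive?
deluxe: 33.68, economy: 9.31, premium: 24.66, standard: 12.36, suite: 20.0

Step 1: Calculate total rate = 1740
Step 2: Calculate each room_type's proportion:
  deluxe: 586/1740 = 33.68% → 33.68
  economy: 162/1740 = 9.31% → 9.31
  premium: 429/1740 = 24.66% → 24.66
  standard: 215/1740 = 12.36% → 12.36
  suite: 348/1740 = 20.00% → 20.0
Step 3: Verify: sum of allocations ≈ 100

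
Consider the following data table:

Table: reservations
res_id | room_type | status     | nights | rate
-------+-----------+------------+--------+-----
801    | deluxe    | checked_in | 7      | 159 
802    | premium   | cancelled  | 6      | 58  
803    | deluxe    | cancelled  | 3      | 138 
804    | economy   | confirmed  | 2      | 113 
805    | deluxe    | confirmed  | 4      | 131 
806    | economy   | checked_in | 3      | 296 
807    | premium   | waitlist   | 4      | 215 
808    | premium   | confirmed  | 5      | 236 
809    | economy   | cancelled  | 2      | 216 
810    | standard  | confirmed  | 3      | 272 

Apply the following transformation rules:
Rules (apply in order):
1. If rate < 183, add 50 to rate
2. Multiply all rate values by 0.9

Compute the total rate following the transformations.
1875.6

Step 1: Apply Rule 1 - Add 50 to records with rate < 183
  - 5 records affected: 599 + (5 × 50) = 849
  - Unaffected records: 1235
  - Sum after Rule 1: 2084
Step 2: Apply Rule 2 - Multiply all by 0.9
  - 2084 × 0.9 = 1875.6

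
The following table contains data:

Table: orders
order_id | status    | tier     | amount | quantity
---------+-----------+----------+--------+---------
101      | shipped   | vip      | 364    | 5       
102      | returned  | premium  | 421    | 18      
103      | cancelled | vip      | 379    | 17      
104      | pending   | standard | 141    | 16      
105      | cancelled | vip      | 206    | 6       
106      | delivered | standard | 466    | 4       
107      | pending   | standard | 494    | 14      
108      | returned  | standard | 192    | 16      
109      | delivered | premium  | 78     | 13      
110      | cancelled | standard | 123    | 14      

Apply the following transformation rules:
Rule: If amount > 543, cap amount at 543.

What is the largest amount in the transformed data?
494

Step 1: Original maximum amount = 494
Step 2: Check cap of 543 against maximum
Step 3: No records exceed the cap (max 494 <= cap 543), so no capping applies
Step 4: Maximum after transformation = 494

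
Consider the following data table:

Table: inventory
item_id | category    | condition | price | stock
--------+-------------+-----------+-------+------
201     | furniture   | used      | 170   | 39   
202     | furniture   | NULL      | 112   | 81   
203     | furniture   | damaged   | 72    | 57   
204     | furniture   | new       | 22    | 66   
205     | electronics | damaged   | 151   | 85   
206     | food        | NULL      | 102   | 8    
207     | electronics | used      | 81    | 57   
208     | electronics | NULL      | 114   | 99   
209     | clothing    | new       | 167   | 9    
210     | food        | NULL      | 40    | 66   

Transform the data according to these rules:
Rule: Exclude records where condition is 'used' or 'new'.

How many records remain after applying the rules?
6

Step 1: Count records to exclude
  - 2 (used) + 2 (new) = 4 records
Step 2: Total records: 10
Step 3: Remaining = 10 - 4 = 6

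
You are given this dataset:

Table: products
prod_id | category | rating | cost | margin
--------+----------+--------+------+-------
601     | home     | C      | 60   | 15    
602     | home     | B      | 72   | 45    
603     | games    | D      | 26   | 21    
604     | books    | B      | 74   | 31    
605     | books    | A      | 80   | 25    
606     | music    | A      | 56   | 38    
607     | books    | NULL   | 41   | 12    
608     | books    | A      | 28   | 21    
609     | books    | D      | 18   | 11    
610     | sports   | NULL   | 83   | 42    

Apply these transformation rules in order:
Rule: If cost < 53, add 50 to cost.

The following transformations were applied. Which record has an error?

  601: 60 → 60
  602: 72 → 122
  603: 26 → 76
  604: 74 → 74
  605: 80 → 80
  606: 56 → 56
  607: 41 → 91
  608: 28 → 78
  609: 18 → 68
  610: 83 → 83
Record 602 has an error. The correct transformed value should be 72, not 122.

Step 1: Check each record against the rule
Step 2: Record 602 has cost = 72
Step 3: Since 72 >= 53, the bonus should not have been applied
Step 4: Correct value = 72, but claimed value = 122
Conclusion: Record 602 has the error.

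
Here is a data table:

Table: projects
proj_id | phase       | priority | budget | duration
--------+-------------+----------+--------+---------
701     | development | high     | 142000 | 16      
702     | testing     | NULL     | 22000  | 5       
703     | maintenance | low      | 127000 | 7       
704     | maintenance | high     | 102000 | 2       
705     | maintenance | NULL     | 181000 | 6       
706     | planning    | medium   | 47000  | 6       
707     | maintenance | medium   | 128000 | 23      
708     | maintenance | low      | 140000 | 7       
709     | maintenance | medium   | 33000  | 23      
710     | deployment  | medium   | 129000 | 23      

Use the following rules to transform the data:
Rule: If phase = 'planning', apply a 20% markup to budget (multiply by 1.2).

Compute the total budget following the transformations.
1060400.0

Step 1: Records with phase = 'planning' have total budget = 47000
Step 2: Apply multiplier: 47000 × 1.2 = 56400.0
Step 3: Other records total: 1004000
Step 4: Final sum = 56400.0 + 1004000 = 1060400.0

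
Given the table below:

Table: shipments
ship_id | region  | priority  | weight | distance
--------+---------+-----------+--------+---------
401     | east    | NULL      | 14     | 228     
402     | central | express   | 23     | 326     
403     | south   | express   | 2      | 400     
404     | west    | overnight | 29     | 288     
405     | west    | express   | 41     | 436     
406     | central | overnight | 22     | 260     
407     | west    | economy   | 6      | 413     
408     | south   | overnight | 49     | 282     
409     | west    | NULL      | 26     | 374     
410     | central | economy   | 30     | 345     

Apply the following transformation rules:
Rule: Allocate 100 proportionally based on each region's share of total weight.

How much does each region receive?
central: 30.99, east: 5.79, south: 21.07, west: 42.15

Step 1: Calculate total weight = 242
Step 2: Calculate each region's proportion:
  central: 75/242 = 30.99% → 30.99
  east: 14/242 = 5.79% → 5.79
  south: 51/242 = 21.07% → 21.07
  west: 102/242 = 42.15% → 42.15
Step 3: Verify: sum of allocations ≈ 100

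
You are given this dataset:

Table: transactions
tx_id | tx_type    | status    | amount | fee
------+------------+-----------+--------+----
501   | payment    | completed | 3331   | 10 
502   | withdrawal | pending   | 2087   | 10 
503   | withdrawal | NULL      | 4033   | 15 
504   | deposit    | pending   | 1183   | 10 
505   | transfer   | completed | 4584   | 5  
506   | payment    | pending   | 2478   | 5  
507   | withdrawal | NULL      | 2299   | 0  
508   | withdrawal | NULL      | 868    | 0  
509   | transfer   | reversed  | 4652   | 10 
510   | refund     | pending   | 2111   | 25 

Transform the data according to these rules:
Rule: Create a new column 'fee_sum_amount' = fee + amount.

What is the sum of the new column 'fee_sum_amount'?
27716

Step 1: For each record, compute fee + amount
Example calculations:
  10 + 3331 = 3341
  10 + 2087 = 2097
  15 + 4033 = 4048
  ...
Step 2: Sum all derived values
Step 3: Total = 27716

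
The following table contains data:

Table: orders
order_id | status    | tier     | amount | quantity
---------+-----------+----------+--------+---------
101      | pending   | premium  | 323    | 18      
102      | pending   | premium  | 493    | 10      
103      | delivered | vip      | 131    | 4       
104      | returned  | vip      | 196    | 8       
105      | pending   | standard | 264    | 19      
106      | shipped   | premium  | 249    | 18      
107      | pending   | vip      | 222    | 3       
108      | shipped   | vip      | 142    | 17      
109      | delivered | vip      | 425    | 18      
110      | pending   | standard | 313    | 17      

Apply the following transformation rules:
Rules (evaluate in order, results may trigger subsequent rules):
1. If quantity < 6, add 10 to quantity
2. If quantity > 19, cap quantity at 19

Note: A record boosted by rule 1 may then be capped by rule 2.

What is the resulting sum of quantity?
152

Step 1: Apply rule 1 to records with quantity < 6
  - 2 records get bonus of 10
  - Of these, 0 records then exceed 19 and get capped
Step 2: Apply rule 2 to records with quantity > 19
  - 0 records (original) are capped
Step 3: Calculate final sum = 152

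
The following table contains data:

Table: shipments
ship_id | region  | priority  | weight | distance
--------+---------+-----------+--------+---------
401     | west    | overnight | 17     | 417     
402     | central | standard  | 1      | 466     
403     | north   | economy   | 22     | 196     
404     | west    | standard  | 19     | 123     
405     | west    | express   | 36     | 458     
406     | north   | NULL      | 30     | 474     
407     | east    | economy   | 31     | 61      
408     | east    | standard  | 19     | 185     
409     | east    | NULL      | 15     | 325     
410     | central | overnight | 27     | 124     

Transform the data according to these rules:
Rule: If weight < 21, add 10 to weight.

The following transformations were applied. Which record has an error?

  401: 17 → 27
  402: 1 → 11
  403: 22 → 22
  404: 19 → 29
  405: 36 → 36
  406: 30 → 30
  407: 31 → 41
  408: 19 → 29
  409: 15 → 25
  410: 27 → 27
Record 407 has an error. The correct transformed value should be 31, not 41.

Step 1: Check each record against the rule
Step 2: Record 407 has weight = 31
Step 3: Since 31 >= 21, the bonus should not have been applied
Step 4: Correct value = 31, but claimed value = 41
Conclusion: Record 407 has the error.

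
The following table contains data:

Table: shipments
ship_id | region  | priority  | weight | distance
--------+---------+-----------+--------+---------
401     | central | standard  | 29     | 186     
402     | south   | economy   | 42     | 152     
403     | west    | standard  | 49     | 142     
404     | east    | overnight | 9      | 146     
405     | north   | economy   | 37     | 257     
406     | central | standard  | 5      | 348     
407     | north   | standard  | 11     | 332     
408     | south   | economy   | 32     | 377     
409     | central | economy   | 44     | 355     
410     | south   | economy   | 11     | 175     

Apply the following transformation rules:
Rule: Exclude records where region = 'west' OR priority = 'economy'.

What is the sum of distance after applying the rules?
1012

Step 1: Find records where region = 'west' OR priority = 'economy'
Step 2: 6 records match, summing to 1458
Step 3: Original sum: 2470
Step 4: Remaining sum = 2470 - 1458 = 1012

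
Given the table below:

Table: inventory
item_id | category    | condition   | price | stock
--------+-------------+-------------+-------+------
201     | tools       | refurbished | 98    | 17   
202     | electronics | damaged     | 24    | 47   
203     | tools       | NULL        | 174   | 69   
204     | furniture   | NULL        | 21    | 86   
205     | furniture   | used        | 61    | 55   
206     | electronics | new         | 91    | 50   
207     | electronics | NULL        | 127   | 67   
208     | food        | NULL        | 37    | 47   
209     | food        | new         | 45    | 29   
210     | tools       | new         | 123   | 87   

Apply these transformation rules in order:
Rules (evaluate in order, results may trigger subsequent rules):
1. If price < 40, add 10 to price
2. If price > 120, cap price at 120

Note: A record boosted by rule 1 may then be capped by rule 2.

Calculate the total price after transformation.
767

Step 1: Apply rule 1 to records with price < 40
  - 3 records get bonus of 10
  - Of these, 0 records then exceed 120 and get capped
Step 2: Apply rule 2 to records with price > 120
  - 3 records (original) are capped
Step 3: Calculate final sum = 767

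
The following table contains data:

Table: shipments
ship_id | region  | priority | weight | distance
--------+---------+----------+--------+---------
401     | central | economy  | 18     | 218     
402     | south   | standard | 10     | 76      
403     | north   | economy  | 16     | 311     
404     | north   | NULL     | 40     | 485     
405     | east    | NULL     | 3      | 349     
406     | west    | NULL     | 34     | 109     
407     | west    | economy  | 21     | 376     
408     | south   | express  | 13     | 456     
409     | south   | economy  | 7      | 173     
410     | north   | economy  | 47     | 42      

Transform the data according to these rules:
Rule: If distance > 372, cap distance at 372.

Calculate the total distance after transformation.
2394

Step 1: 3 records have distance > 372
Step 2: These records originally summed to 1317
Step 3: After capping: 3 × 372 = 1116
Step 4: Unaffected records sum: 1278
Step 5: Final sum = 1116 + 1278 = 2394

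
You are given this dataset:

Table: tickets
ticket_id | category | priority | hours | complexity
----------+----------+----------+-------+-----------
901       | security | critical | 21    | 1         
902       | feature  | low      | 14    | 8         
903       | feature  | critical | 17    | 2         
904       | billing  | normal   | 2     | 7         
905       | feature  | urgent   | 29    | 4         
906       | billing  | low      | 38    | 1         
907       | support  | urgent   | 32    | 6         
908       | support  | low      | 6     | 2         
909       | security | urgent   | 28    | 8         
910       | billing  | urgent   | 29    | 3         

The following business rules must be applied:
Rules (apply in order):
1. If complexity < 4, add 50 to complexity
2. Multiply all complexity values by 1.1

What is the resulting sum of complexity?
321.2

Step 1: Apply Rule 1 - Add 50 to records with complexity < 4
  - 5 records affected: 9 + (5 × 50) = 259
  - Unaffected records: 33
  - Sum after Rule 1: 292
Step 2: Apply Rule 2 - Multiply all by 1.1
  - 292 × 1.1 = 321.2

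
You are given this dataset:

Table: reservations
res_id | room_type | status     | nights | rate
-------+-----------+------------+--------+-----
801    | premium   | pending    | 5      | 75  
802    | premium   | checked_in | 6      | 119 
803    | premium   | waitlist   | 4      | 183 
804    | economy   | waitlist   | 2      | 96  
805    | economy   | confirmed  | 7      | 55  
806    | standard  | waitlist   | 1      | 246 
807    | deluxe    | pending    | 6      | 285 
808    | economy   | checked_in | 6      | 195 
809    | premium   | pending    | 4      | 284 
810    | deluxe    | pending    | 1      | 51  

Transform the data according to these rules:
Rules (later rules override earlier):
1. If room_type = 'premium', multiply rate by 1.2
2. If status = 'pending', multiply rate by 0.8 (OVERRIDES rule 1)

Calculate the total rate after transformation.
1510.4

Step 1: Rule 2 takes priority for records with status = 'pending'
  - 4 records: 695 × 0.8 = 556.0
Step 2: Rule 1 applies to remaining records with room_type = 'premium'
  - 2 records: 302 × 1.2 = 362.4
Step 3: Other records unchanged: 592
Step 4: Final sum = 556.0 + 362.4 + 592 = 1510.4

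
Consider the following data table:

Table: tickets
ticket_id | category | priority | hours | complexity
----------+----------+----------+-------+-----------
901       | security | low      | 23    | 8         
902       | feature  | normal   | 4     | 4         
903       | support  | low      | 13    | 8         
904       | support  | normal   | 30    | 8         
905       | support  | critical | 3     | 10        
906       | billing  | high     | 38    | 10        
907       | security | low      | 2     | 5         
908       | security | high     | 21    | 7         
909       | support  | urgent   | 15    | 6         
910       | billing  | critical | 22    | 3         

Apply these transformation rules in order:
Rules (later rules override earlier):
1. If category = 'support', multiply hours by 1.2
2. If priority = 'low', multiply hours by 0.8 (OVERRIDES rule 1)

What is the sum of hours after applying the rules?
173.0

Step 1: Rule 2 takes priority for records with priority = 'low'
  - 3 records: 38 × 0.8 = 30.4
Step 2: Rule 1 applies to remaining records with category = 'support'
  - 3 records: 48 × 1.2 = 57.6
Step 3: Other records unchanged: 85
Step 4: Final sum = 30.4 + 57.6 + 85 = 173.0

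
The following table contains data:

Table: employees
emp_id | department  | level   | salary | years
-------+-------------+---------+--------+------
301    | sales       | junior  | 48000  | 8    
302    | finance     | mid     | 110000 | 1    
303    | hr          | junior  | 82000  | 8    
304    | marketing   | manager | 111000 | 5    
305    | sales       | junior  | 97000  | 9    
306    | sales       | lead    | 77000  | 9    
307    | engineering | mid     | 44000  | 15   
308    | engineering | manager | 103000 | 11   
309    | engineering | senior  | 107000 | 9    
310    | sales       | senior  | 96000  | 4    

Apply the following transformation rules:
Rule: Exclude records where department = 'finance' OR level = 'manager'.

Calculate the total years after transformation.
62

Step 1: Find records where department = 'finance' OR level = 'manager'
Step 2: 3 records match, summing to 17
Step 3: Original sum: 79
Step 4: Remaining sum = 79 - 17 = 62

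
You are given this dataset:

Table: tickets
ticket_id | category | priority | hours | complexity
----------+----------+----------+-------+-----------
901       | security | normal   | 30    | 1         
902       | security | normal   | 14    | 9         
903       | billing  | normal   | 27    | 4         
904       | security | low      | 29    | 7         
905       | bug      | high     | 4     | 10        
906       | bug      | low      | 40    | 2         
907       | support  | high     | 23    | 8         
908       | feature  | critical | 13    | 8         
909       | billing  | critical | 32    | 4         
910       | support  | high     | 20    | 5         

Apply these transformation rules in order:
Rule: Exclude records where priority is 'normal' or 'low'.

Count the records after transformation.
5

Step 1: Count records to exclude
  - 3 (normal) + 2 (low) = 5 records
Step 2: Total records: 10
Step 3: Remaining = 10 - 5 = 5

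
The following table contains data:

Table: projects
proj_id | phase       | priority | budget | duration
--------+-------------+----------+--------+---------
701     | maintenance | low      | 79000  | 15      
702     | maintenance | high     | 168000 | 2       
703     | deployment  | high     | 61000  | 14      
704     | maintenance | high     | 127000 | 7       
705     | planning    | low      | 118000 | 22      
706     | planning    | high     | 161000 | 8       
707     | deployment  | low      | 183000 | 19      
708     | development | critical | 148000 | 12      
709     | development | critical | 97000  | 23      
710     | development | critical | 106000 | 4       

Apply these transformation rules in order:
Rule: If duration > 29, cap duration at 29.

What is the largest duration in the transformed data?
23

Step 1: Original maximum duration = 23
Step 2: Check cap of 29 against maximum
Step 3: No records exceed the cap (max 23 <= cap 29), so no capping applies
Step 4: Maximum after transformation = 23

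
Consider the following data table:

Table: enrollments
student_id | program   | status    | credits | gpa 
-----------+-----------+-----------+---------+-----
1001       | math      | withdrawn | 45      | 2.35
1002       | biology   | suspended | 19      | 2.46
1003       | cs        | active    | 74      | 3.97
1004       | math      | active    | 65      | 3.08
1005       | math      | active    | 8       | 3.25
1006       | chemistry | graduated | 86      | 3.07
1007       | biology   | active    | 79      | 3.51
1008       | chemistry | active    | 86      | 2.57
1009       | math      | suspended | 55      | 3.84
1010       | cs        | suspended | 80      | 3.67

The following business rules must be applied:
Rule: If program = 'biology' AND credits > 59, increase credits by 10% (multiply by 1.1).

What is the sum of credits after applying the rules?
604.9

Step 1: Find records where program = 'biology' AND credits > 59
Step 2: 1 records match, summing to 79
Step 3: After multiplier: 79 × 1.1 = 86.9
Step 4: Unaffected records sum: 518
Step 5: Final sum = 86.9 + 518 = 604.9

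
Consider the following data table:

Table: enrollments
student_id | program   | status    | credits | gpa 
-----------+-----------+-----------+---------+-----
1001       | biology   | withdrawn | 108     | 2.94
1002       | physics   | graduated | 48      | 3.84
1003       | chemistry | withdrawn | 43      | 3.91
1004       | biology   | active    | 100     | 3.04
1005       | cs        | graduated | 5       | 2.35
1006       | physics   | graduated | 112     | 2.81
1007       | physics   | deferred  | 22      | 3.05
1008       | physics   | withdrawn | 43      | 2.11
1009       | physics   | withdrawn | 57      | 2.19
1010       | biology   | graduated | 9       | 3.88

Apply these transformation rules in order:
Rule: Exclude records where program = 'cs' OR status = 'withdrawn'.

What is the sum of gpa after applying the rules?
16.62

Step 1: Find records where program = 'cs' OR status = 'withdrawn'
Step 2: 5 records match, summing to 13.5
Step 3: Original sum: 30.12
Step 4: Remaining sum = 30.12 - 13.5 = 16.62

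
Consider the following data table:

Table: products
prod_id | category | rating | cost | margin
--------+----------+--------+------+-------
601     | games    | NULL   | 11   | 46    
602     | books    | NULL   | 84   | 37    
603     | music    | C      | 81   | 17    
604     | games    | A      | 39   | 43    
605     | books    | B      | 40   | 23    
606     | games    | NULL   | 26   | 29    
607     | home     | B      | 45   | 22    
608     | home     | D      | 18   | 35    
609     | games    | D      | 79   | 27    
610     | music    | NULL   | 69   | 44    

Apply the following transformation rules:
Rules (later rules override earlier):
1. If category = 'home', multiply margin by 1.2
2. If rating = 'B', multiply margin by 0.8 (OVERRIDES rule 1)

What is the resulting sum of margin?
321.0

Step 1: Rule 2 takes priority for records with rating = 'B'
  - 2 records: 45 × 0.8 = 36.0
Step 2: Rule 1 applies to remaining records with category = 'home'
  - 1 records: 35 × 1.2 = 42.0
Step 3: Other records unchanged: 243
Step 4: Final sum = 36.0 + 42.0 + 243 = 321.0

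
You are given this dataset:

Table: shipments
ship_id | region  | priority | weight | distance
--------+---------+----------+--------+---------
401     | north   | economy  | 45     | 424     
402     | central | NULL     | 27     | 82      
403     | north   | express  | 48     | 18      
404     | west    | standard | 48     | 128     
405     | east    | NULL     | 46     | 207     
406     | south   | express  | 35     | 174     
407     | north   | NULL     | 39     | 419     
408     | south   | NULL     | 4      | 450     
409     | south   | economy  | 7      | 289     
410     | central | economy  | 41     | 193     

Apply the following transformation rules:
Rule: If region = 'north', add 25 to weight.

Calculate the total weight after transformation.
415

Step 1: Count records where region = 'north': 3
Step 2: Total bonus added: 3 × 25 = 75
Step 3: Original sum of weight: 340
Step 4: Final sum = 340 + 75 = 415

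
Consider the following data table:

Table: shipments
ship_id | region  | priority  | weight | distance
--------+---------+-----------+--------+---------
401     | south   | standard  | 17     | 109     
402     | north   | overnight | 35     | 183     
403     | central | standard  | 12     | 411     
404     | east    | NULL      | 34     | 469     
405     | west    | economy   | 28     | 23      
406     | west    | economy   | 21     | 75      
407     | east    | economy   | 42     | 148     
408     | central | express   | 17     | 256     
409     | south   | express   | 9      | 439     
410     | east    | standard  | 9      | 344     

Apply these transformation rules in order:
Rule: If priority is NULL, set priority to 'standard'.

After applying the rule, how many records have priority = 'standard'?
4

Step 1: Count records where priority IS NULL
Step 2: Found 1 records with NULL priority
Step 3: These records will have priority set to 'standard'
Step 4: Records already having priority = 'standard': 3
Step 5: Answer: 1 + 3 = 4 records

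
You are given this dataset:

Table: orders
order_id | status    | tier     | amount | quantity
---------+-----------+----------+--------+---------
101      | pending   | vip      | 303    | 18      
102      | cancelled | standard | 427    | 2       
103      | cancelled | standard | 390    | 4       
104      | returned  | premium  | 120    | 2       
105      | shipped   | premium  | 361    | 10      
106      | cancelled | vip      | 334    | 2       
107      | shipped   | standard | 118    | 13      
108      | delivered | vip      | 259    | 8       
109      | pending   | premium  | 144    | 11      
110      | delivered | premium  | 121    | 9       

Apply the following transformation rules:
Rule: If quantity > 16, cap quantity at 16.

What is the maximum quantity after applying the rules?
16

Step 1: Original maximum quantity = 18
Step 2: Apply cap at 16
Step 3: 1 records had quantity > 16 and were capped
Step 4: Maximum after transformation = 16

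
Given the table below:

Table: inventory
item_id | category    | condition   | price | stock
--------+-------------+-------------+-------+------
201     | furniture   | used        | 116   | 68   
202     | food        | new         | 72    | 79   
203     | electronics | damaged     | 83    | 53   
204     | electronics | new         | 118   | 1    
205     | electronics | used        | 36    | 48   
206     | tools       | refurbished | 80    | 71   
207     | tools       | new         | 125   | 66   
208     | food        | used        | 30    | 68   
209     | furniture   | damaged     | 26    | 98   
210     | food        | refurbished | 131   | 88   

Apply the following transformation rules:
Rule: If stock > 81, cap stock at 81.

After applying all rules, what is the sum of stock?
616

Step 1: 2 records have stock > 81
Step 2: These records originally summed to 186
Step 3: After capping: 2 × 81 = 162
Step 4: Unaffected records sum: 454
Step 5: Final sum = 162 + 454 = 616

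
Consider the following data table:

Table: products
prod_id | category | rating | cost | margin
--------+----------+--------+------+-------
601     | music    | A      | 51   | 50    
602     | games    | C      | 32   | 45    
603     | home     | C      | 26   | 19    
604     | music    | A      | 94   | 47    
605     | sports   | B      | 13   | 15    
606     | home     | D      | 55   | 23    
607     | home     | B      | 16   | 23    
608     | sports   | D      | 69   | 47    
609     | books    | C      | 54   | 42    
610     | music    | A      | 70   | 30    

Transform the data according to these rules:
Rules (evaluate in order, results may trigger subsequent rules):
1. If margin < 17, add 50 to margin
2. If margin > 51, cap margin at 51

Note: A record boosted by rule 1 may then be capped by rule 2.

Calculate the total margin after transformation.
377

Step 1: Apply rule 1 to records with margin < 17
  - 1 records get bonus of 50
  - Of these, 1 records then exceed 51 and get capped
Step 2: Apply rule 2 to records with margin > 51
  - 0 records (original) are capped
Step 3: Calculate final sum = 377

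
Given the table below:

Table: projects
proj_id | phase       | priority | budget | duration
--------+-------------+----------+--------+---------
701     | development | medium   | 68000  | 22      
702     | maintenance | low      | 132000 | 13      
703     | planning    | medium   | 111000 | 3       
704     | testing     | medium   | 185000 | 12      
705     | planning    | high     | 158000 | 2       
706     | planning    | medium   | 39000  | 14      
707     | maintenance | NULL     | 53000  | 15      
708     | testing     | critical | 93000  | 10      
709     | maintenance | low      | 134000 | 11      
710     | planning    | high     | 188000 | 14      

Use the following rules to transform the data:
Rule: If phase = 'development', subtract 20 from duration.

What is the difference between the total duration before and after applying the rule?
20

Step 1: Original sum of duration = 116
Step 2: 1 records have phase = 'development'
Step 3: Each affected record changes by -20
Step 4: Total change = 1 × -20 = -20
Step 5: New sum = 116 + -20 = 96
Step 6: Difference = |96 - 116| = 20
        (Sum decreased by 20)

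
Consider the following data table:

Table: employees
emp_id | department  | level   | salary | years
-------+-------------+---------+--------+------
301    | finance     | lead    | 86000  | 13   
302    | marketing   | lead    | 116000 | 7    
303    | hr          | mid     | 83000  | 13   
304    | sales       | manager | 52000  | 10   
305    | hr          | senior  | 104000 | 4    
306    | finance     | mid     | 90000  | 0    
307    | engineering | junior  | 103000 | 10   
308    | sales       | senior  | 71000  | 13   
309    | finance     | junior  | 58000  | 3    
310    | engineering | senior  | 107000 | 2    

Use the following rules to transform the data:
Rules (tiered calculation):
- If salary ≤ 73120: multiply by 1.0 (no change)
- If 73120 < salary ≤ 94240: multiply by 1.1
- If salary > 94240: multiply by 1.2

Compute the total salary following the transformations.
981900.0

Step 1: Tier 1 (salary ≤ 73120): 3 records, sum = 181000 × 1.0 = 181000.0
Step 2: Tier 2 (73120 < salary ≤ 94240): 3 records, sum = 259000 × 1.1 = 284900.0
Step 3: Tier 3 (salary > 94240): 4 records, sum = 430000 × 1.2 = 516000.0
Step 4: Final sum = 181000.0 + 284900.0 + 516000.0 = 981900.0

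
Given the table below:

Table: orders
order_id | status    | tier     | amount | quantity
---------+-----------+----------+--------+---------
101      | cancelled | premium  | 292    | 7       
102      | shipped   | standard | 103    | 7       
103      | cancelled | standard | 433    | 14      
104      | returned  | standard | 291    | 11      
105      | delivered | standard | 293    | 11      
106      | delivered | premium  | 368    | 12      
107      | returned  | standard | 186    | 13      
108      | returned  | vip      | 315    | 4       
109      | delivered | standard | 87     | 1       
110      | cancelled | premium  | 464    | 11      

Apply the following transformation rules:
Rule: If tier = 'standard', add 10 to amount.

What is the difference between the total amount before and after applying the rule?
60

Step 1: Original sum of amount = 2832
Step 2: 6 records have tier = 'standard'
Step 3: Each affected record changes by 10
Step 4: Total change = 6 × 10 = 60
Step 5: New sum = 2832 + 60 = 2892
Step 6: Difference = |2892 - 2832| = 60
        (Sum increased by 60)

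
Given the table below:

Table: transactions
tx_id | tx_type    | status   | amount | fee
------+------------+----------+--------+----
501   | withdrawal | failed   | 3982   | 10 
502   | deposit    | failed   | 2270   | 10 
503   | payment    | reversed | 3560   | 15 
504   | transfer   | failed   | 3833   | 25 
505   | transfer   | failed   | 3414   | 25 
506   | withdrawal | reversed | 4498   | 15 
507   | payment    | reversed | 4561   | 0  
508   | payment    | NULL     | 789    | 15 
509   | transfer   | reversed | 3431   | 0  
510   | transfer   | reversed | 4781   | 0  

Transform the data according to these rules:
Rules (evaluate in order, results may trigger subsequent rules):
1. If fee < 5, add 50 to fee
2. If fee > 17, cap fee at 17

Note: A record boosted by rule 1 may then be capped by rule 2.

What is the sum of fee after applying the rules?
150

Step 1: Apply rule 1 to records with fee < 5
  - 3 records get bonus of 50
  - Of these, 3 records then exceed 17 and get capped
Step 2: Apply rule 2 to records with fee > 17
  - 2 records (original) are capped
Step 3: Calculate final sum = 150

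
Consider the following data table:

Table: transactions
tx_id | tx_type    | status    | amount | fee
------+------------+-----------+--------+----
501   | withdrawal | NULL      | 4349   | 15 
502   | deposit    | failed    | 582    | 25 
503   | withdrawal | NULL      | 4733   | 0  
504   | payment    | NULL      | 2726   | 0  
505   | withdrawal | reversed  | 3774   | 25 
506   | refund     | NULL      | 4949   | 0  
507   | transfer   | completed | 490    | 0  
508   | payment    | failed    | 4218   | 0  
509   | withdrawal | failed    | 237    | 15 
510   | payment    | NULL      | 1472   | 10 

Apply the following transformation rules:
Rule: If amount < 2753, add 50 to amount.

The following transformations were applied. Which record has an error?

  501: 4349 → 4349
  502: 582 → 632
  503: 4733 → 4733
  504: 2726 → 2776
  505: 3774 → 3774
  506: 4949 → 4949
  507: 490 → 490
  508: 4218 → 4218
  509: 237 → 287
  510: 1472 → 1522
Record 507 has an error. The correct transformed value should be 540, not 490.

Step 1: Check each record against the rule
Step 2: Record 507 has amount = 490
Step 3: Since 490 < 2753, the bonus should have been applied
Step 4: Correct value = 540, but claimed value = 490
Conclusion: Record 507 has the error.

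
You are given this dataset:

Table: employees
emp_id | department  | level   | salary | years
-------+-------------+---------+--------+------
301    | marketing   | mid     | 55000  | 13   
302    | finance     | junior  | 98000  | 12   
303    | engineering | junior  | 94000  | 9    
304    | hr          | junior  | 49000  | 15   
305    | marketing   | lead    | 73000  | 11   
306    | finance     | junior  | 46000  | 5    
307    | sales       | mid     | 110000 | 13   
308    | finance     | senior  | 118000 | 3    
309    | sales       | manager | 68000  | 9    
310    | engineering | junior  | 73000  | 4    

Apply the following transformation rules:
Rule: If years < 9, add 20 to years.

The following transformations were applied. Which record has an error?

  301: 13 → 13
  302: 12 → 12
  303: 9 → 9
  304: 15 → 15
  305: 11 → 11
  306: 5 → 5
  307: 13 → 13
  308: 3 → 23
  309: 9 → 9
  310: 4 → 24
Record 306 has an error. The correct transformed value should be 25, not 5.

Step 1: Check each record against the rule
Step 2: Record 306 has years = 5
Step 3: Since 5 < 9, the bonus should have been applied
Step 4: Correct value = 25, but claimed value = 5
Conclusion: Record 306 has the error.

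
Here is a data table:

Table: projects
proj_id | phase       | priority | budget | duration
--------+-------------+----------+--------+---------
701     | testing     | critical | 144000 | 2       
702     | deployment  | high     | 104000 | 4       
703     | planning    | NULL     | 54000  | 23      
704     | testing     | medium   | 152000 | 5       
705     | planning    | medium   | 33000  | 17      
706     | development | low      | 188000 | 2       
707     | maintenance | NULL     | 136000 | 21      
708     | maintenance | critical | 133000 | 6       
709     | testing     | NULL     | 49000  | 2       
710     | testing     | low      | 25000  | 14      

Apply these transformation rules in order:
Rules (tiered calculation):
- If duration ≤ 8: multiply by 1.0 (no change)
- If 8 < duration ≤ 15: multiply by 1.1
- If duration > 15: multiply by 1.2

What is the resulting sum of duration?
109.6

Step 1: Tier 1 (duration ≤ 8): 6 records, sum = 21 × 1.0 = 21.0
Step 2: Tier 2 (8 < duration ≤ 15): 1 records, sum = 14 × 1.1 = 15.4
Step 3: Tier 3 (duration > 15): 3 records, sum = 61 × 1.2 = 73.2
Step 4: Final sum = 21.0 + 15.4 + 73.2 = 109.6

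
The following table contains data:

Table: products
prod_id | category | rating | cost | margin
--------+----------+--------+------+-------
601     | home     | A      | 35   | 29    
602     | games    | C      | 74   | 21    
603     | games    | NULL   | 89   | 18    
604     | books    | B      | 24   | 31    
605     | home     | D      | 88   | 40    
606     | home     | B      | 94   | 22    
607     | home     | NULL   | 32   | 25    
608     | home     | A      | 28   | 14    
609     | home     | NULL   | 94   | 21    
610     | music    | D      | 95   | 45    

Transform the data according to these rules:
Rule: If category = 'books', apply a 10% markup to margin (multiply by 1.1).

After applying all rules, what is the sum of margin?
269.1

Step 1: Records with category = 'books' have total margin = 31
Step 2: Apply multiplier: 31 × 1.1 = 34.1
Step 3: Other records total: 235
Step 4: Final sum = 34.1 + 235 = 269.1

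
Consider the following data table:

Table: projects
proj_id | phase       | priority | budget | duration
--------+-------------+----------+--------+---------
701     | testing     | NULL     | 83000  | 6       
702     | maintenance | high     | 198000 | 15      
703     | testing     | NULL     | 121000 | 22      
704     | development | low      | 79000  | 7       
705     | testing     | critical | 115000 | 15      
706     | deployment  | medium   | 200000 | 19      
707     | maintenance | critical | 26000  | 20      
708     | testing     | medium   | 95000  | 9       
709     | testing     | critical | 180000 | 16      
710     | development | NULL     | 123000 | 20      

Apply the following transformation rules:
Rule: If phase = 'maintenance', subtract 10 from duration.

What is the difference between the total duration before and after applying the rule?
20

Step 1: Original sum of duration = 149
Step 2: 2 records have phase = 'maintenance'
Step 3: Each affected record changes by -10
Step 4: Total change = 2 × -10 = -20
Step 5: New sum = 149 + -20 = 129
Step 6: Difference = |129 - 149| = 20
        (Sum decreased by 20)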